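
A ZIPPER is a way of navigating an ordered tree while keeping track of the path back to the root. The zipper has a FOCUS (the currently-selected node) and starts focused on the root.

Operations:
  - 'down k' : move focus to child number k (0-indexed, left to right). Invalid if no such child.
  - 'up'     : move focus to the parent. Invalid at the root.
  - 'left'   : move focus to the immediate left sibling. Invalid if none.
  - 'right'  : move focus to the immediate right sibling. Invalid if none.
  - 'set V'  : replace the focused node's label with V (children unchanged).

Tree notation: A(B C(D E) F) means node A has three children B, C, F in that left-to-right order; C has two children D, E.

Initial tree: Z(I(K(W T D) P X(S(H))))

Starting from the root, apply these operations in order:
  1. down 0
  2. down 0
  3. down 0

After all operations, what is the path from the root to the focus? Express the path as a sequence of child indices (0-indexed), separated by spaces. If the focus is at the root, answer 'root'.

Step 1 (down 0): focus=I path=0 depth=1 children=['K', 'P', 'X'] left=[] right=[] parent=Z
Step 2 (down 0): focus=K path=0/0 depth=2 children=['W', 'T', 'D'] left=[] right=['P', 'X'] parent=I
Step 3 (down 0): focus=W path=0/0/0 depth=3 children=[] left=[] right=['T', 'D'] parent=K

Answer: 0 0 0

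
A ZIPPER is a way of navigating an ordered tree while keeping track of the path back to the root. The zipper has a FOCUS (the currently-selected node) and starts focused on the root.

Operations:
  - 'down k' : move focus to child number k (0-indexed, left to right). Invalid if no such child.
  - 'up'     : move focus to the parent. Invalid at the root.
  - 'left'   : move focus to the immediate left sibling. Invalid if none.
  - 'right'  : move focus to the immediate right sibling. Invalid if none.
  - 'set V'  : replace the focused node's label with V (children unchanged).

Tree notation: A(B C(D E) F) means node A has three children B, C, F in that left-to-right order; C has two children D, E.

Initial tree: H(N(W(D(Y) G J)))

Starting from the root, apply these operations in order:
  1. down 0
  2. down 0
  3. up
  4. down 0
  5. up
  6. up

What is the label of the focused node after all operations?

Answer: H

Derivation:
Step 1 (down 0): focus=N path=0 depth=1 children=['W'] left=[] right=[] parent=H
Step 2 (down 0): focus=W path=0/0 depth=2 children=['D', 'G', 'J'] left=[] right=[] parent=N
Step 3 (up): focus=N path=0 depth=1 children=['W'] left=[] right=[] parent=H
Step 4 (down 0): focus=W path=0/0 depth=2 children=['D', 'G', 'J'] left=[] right=[] parent=N
Step 5 (up): focus=N path=0 depth=1 children=['W'] left=[] right=[] parent=H
Step 6 (up): focus=H path=root depth=0 children=['N'] (at root)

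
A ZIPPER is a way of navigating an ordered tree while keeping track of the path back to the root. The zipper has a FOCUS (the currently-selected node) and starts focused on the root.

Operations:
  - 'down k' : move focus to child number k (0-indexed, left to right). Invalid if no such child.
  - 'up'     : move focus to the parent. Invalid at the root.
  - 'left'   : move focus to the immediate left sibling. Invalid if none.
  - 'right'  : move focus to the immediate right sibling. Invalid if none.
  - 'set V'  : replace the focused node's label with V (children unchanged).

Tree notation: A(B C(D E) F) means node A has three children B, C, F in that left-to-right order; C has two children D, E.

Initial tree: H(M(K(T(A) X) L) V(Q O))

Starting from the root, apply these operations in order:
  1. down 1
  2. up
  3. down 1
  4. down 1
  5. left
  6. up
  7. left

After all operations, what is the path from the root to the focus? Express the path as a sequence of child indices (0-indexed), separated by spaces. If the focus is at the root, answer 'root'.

Step 1 (down 1): focus=V path=1 depth=1 children=['Q', 'O'] left=['M'] right=[] parent=H
Step 2 (up): focus=H path=root depth=0 children=['M', 'V'] (at root)
Step 3 (down 1): focus=V path=1 depth=1 children=['Q', 'O'] left=['M'] right=[] parent=H
Step 4 (down 1): focus=O path=1/1 depth=2 children=[] left=['Q'] right=[] parent=V
Step 5 (left): focus=Q path=1/0 depth=2 children=[] left=[] right=['O'] parent=V
Step 6 (up): focus=V path=1 depth=1 children=['Q', 'O'] left=['M'] right=[] parent=H
Step 7 (left): focus=M path=0 depth=1 children=['K', 'L'] left=[] right=['V'] parent=H

Answer: 0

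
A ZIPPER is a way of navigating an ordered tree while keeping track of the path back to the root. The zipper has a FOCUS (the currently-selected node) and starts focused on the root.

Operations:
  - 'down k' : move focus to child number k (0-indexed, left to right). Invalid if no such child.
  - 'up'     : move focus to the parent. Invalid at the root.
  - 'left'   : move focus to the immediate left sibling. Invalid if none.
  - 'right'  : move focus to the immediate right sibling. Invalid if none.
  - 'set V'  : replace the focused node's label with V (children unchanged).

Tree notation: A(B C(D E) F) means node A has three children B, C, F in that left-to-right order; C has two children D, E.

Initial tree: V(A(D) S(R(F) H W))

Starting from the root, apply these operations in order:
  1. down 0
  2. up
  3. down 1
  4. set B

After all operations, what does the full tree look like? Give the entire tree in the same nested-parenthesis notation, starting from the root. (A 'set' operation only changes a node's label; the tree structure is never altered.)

Answer: V(A(D) B(R(F) H W))

Derivation:
Step 1 (down 0): focus=A path=0 depth=1 children=['D'] left=[] right=['S'] parent=V
Step 2 (up): focus=V path=root depth=0 children=['A', 'S'] (at root)
Step 3 (down 1): focus=S path=1 depth=1 children=['R', 'H', 'W'] left=['A'] right=[] parent=V
Step 4 (set B): focus=B path=1 depth=1 children=['R', 'H', 'W'] left=['A'] right=[] parent=V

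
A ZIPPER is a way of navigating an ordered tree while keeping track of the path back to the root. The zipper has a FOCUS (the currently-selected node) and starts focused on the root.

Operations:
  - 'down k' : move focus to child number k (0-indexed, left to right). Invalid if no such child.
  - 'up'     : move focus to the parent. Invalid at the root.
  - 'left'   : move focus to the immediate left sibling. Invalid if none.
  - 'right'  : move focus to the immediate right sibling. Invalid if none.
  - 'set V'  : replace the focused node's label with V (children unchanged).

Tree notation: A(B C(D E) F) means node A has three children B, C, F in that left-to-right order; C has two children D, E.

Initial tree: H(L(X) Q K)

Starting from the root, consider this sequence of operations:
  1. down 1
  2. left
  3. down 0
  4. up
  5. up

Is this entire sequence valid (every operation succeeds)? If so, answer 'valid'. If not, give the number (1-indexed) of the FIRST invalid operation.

Step 1 (down 1): focus=Q path=1 depth=1 children=[] left=['L'] right=['K'] parent=H
Step 2 (left): focus=L path=0 depth=1 children=['X'] left=[] right=['Q', 'K'] parent=H
Step 3 (down 0): focus=X path=0/0 depth=2 children=[] left=[] right=[] parent=L
Step 4 (up): focus=L path=0 depth=1 children=['X'] left=[] right=['Q', 'K'] parent=H
Step 5 (up): focus=H path=root depth=0 children=['L', 'Q', 'K'] (at root)

Answer: valid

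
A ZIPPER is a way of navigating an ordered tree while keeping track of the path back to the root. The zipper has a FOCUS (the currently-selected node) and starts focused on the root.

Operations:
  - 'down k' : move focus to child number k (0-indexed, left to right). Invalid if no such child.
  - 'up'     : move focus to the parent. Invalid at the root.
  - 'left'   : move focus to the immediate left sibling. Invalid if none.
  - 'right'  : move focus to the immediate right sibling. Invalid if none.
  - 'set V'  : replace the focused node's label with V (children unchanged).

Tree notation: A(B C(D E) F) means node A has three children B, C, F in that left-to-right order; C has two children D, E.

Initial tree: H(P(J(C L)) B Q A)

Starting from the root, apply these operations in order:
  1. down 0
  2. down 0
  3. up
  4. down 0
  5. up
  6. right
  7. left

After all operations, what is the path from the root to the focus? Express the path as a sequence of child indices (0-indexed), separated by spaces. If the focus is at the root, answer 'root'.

Step 1 (down 0): focus=P path=0 depth=1 children=['J'] left=[] right=['B', 'Q', 'A'] parent=H
Step 2 (down 0): focus=J path=0/0 depth=2 children=['C', 'L'] left=[] right=[] parent=P
Step 3 (up): focus=P path=0 depth=1 children=['J'] left=[] right=['B', 'Q', 'A'] parent=H
Step 4 (down 0): focus=J path=0/0 depth=2 children=['C', 'L'] left=[] right=[] parent=P
Step 5 (up): focus=P path=0 depth=1 children=['J'] left=[] right=['B', 'Q', 'A'] parent=H
Step 6 (right): focus=B path=1 depth=1 children=[] left=['P'] right=['Q', 'A'] parent=H
Step 7 (left): focus=P path=0 depth=1 children=['J'] left=[] right=['B', 'Q', 'A'] parent=H

Answer: 0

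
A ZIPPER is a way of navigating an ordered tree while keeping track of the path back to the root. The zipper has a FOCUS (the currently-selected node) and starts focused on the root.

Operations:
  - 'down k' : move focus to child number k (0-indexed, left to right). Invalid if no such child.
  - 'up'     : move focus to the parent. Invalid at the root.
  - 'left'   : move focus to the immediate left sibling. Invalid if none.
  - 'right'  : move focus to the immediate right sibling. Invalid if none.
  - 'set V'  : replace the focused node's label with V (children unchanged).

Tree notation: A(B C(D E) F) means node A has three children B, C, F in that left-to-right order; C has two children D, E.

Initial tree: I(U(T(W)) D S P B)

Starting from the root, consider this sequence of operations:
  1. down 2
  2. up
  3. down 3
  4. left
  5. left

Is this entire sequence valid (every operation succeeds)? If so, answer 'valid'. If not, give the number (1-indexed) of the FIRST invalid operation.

Answer: valid

Derivation:
Step 1 (down 2): focus=S path=2 depth=1 children=[] left=['U', 'D'] right=['P', 'B'] parent=I
Step 2 (up): focus=I path=root depth=0 children=['U', 'D', 'S', 'P', 'B'] (at root)
Step 3 (down 3): focus=P path=3 depth=1 children=[] left=['U', 'D', 'S'] right=['B'] parent=I
Step 4 (left): focus=S path=2 depth=1 children=[] left=['U', 'D'] right=['P', 'B'] parent=I
Step 5 (left): focus=D path=1 depth=1 children=[] left=['U'] right=['S', 'P', 'B'] parent=I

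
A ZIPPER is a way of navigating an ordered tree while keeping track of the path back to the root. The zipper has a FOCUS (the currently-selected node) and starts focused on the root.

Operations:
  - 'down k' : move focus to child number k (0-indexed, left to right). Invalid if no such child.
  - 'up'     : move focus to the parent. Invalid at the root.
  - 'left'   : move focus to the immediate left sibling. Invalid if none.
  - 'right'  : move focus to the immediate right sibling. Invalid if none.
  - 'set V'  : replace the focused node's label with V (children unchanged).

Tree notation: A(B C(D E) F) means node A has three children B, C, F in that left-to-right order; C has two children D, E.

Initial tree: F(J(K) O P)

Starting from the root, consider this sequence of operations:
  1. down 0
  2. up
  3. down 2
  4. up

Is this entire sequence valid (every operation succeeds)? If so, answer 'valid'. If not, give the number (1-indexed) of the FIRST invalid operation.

Step 1 (down 0): focus=J path=0 depth=1 children=['K'] left=[] right=['O', 'P'] parent=F
Step 2 (up): focus=F path=root depth=0 children=['J', 'O', 'P'] (at root)
Step 3 (down 2): focus=P path=2 depth=1 children=[] left=['J', 'O'] right=[] parent=F
Step 4 (up): focus=F path=root depth=0 children=['J', 'O', 'P'] (at root)

Answer: valid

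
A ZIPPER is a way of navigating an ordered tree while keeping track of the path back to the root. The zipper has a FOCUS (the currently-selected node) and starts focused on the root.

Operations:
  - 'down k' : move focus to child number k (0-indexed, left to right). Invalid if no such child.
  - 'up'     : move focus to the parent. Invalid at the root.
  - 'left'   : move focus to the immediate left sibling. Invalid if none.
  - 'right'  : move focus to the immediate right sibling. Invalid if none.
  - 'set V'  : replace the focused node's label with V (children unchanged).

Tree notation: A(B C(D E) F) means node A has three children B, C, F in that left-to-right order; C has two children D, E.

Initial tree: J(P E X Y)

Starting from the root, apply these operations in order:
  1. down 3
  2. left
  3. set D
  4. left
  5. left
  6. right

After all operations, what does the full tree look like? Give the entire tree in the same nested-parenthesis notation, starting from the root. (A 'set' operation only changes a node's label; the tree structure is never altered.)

Answer: J(P E D Y)

Derivation:
Step 1 (down 3): focus=Y path=3 depth=1 children=[] left=['P', 'E', 'X'] right=[] parent=J
Step 2 (left): focus=X path=2 depth=1 children=[] left=['P', 'E'] right=['Y'] parent=J
Step 3 (set D): focus=D path=2 depth=1 children=[] left=['P', 'E'] right=['Y'] parent=J
Step 4 (left): focus=E path=1 depth=1 children=[] left=['P'] right=['D', 'Y'] parent=J
Step 5 (left): focus=P path=0 depth=1 children=[] left=[] right=['E', 'D', 'Y'] parent=J
Step 6 (right): focus=E path=1 depth=1 children=[] left=['P'] right=['D', 'Y'] parent=J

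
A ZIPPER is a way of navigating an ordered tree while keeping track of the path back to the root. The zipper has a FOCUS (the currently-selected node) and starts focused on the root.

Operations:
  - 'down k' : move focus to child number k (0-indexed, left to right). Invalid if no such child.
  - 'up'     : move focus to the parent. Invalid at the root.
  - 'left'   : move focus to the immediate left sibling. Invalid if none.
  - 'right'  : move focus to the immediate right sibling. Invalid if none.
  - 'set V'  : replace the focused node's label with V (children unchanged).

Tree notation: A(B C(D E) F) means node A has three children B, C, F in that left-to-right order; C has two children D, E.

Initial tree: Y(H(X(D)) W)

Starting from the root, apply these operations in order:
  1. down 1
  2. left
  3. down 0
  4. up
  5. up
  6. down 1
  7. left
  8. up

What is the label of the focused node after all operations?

Step 1 (down 1): focus=W path=1 depth=1 children=[] left=['H'] right=[] parent=Y
Step 2 (left): focus=H path=0 depth=1 children=['X'] left=[] right=['W'] parent=Y
Step 3 (down 0): focus=X path=0/0 depth=2 children=['D'] left=[] right=[] parent=H
Step 4 (up): focus=H path=0 depth=1 children=['X'] left=[] right=['W'] parent=Y
Step 5 (up): focus=Y path=root depth=0 children=['H', 'W'] (at root)
Step 6 (down 1): focus=W path=1 depth=1 children=[] left=['H'] right=[] parent=Y
Step 7 (left): focus=H path=0 depth=1 children=['X'] left=[] right=['W'] parent=Y
Step 8 (up): focus=Y path=root depth=0 children=['H', 'W'] (at root)

Answer: Y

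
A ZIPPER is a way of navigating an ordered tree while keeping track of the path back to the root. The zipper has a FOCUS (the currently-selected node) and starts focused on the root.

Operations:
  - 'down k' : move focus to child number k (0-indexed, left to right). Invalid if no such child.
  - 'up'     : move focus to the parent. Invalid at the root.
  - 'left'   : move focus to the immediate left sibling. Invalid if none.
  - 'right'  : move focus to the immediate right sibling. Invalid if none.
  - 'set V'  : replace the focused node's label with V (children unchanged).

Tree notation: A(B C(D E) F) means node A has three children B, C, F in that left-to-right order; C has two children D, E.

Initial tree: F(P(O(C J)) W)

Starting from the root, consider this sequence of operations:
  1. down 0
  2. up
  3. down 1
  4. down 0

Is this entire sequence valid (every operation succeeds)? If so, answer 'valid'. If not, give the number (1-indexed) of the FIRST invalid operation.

Step 1 (down 0): focus=P path=0 depth=1 children=['O'] left=[] right=['W'] parent=F
Step 2 (up): focus=F path=root depth=0 children=['P', 'W'] (at root)
Step 3 (down 1): focus=W path=1 depth=1 children=[] left=['P'] right=[] parent=F
Step 4 (down 0): INVALID

Answer: 4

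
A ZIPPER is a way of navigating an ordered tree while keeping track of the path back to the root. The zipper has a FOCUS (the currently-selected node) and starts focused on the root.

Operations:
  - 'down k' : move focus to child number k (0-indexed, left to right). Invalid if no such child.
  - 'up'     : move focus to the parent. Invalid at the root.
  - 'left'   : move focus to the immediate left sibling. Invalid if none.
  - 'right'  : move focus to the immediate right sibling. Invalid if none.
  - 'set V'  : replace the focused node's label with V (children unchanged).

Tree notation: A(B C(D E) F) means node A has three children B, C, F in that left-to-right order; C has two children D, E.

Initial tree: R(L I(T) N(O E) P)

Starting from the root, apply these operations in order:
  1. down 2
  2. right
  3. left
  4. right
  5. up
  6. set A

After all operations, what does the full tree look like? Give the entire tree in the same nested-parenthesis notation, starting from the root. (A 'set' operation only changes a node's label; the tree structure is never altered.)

Step 1 (down 2): focus=N path=2 depth=1 children=['O', 'E'] left=['L', 'I'] right=['P'] parent=R
Step 2 (right): focus=P path=3 depth=1 children=[] left=['L', 'I', 'N'] right=[] parent=R
Step 3 (left): focus=N path=2 depth=1 children=['O', 'E'] left=['L', 'I'] right=['P'] parent=R
Step 4 (right): focus=P path=3 depth=1 children=[] left=['L', 'I', 'N'] right=[] parent=R
Step 5 (up): focus=R path=root depth=0 children=['L', 'I', 'N', 'P'] (at root)
Step 6 (set A): focus=A path=root depth=0 children=['L', 'I', 'N', 'P'] (at root)

Answer: A(L I(T) N(O E) P)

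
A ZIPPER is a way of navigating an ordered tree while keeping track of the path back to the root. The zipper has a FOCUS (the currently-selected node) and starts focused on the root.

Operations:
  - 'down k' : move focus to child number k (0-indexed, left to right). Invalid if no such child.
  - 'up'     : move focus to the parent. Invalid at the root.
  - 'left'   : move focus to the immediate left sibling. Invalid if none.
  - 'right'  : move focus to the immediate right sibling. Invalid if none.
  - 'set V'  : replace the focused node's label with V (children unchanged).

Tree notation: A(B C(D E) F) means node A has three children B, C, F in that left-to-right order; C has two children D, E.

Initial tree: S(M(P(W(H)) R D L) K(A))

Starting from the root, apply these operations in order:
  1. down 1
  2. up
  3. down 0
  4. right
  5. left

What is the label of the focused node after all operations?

Step 1 (down 1): focus=K path=1 depth=1 children=['A'] left=['M'] right=[] parent=S
Step 2 (up): focus=S path=root depth=0 children=['M', 'K'] (at root)
Step 3 (down 0): focus=M path=0 depth=1 children=['P', 'R', 'D', 'L'] left=[] right=['K'] parent=S
Step 4 (right): focus=K path=1 depth=1 children=['A'] left=['M'] right=[] parent=S
Step 5 (left): focus=M path=0 depth=1 children=['P', 'R', 'D', 'L'] left=[] right=['K'] parent=S

Answer: M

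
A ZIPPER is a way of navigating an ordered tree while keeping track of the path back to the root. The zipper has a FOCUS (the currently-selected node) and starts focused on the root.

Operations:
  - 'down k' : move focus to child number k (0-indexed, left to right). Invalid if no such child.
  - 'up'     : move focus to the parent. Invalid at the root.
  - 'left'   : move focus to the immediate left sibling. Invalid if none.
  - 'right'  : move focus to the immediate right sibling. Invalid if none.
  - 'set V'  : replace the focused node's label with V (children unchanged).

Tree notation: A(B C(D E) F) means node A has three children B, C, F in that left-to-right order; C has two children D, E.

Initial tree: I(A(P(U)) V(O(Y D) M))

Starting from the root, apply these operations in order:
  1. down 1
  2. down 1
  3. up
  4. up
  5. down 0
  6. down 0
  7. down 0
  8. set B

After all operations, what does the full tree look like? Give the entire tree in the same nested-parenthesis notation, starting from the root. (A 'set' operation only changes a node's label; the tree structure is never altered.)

Step 1 (down 1): focus=V path=1 depth=1 children=['O', 'M'] left=['A'] right=[] parent=I
Step 2 (down 1): focus=M path=1/1 depth=2 children=[] left=['O'] right=[] parent=V
Step 3 (up): focus=V path=1 depth=1 children=['O', 'M'] left=['A'] right=[] parent=I
Step 4 (up): focus=I path=root depth=0 children=['A', 'V'] (at root)
Step 5 (down 0): focus=A path=0 depth=1 children=['P'] left=[] right=['V'] parent=I
Step 6 (down 0): focus=P path=0/0 depth=2 children=['U'] left=[] right=[] parent=A
Step 7 (down 0): focus=U path=0/0/0 depth=3 children=[] left=[] right=[] parent=P
Step 8 (set B): focus=B path=0/0/0 depth=3 children=[] left=[] right=[] parent=P

Answer: I(A(P(B)) V(O(Y D) M))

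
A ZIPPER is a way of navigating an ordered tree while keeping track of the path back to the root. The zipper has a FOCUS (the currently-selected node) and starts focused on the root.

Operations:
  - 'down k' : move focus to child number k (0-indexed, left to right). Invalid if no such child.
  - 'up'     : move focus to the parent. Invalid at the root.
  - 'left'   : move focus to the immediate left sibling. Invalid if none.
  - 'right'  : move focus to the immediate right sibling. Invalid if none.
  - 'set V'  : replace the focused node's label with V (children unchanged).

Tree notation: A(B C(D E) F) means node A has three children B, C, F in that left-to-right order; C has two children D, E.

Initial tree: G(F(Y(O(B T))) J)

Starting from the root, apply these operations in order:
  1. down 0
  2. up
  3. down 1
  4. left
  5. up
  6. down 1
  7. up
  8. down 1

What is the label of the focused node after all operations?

Step 1 (down 0): focus=F path=0 depth=1 children=['Y'] left=[] right=['J'] parent=G
Step 2 (up): focus=G path=root depth=0 children=['F', 'J'] (at root)
Step 3 (down 1): focus=J path=1 depth=1 children=[] left=['F'] right=[] parent=G
Step 4 (left): focus=F path=0 depth=1 children=['Y'] left=[] right=['J'] parent=G
Step 5 (up): focus=G path=root depth=0 children=['F', 'J'] (at root)
Step 6 (down 1): focus=J path=1 depth=1 children=[] left=['F'] right=[] parent=G
Step 7 (up): focus=G path=root depth=0 children=['F', 'J'] (at root)
Step 8 (down 1): focus=J path=1 depth=1 children=[] left=['F'] right=[] parent=G

Answer: J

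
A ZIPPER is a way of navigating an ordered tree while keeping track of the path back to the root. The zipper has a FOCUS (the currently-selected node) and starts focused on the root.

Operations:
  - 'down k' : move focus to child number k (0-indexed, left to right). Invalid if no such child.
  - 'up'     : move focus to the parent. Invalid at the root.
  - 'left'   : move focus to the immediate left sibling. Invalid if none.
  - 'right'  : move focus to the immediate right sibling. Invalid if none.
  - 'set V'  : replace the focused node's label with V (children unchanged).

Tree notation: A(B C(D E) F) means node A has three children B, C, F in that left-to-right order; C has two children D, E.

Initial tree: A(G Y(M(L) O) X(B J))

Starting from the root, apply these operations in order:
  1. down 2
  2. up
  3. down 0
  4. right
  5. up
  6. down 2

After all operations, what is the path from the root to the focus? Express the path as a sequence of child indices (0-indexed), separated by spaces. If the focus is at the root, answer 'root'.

Answer: 2

Derivation:
Step 1 (down 2): focus=X path=2 depth=1 children=['B', 'J'] left=['G', 'Y'] right=[] parent=A
Step 2 (up): focus=A path=root depth=0 children=['G', 'Y', 'X'] (at root)
Step 3 (down 0): focus=G path=0 depth=1 children=[] left=[] right=['Y', 'X'] parent=A
Step 4 (right): focus=Y path=1 depth=1 children=['M', 'O'] left=['G'] right=['X'] parent=A
Step 5 (up): focus=A path=root depth=0 children=['G', 'Y', 'X'] (at root)
Step 6 (down 2): focus=X path=2 depth=1 children=['B', 'J'] left=['G', 'Y'] right=[] parent=A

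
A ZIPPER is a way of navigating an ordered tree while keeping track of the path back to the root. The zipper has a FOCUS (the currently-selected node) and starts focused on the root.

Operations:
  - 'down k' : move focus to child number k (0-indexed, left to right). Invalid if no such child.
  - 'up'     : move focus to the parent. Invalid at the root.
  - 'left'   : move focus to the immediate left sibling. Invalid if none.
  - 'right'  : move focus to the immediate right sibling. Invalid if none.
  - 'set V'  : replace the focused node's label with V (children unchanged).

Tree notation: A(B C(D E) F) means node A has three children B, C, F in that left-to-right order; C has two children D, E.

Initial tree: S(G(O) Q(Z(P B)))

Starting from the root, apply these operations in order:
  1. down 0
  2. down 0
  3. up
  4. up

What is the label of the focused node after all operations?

Answer: S

Derivation:
Step 1 (down 0): focus=G path=0 depth=1 children=['O'] left=[] right=['Q'] parent=S
Step 2 (down 0): focus=O path=0/0 depth=2 children=[] left=[] right=[] parent=G
Step 3 (up): focus=G path=0 depth=1 children=['O'] left=[] right=['Q'] parent=S
Step 4 (up): focus=S path=root depth=0 children=['G', 'Q'] (at root)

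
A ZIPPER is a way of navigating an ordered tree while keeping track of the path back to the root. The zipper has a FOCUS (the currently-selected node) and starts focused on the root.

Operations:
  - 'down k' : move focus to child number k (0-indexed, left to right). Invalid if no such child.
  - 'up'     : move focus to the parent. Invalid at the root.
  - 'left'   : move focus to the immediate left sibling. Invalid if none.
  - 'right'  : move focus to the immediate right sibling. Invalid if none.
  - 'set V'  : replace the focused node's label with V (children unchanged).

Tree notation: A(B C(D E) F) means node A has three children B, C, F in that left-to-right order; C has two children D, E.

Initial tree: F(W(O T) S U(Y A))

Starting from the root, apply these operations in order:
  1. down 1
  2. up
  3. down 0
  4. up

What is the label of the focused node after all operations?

Answer: F

Derivation:
Step 1 (down 1): focus=S path=1 depth=1 children=[] left=['W'] right=['U'] parent=F
Step 2 (up): focus=F path=root depth=0 children=['W', 'S', 'U'] (at root)
Step 3 (down 0): focus=W path=0 depth=1 children=['O', 'T'] left=[] right=['S', 'U'] parent=F
Step 4 (up): focus=F path=root depth=0 children=['W', 'S', 'U'] (at root)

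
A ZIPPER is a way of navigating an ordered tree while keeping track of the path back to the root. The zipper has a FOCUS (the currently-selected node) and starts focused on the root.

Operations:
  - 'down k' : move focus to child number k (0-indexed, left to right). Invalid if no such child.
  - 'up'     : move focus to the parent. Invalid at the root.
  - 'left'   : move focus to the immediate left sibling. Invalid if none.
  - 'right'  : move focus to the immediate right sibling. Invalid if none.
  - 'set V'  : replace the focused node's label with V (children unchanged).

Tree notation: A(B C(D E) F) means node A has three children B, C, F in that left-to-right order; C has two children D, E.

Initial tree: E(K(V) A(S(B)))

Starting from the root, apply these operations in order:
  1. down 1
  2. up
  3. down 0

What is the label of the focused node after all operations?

Answer: K

Derivation:
Step 1 (down 1): focus=A path=1 depth=1 children=['S'] left=['K'] right=[] parent=E
Step 2 (up): focus=E path=root depth=0 children=['K', 'A'] (at root)
Step 3 (down 0): focus=K path=0 depth=1 children=['V'] left=[] right=['A'] parent=E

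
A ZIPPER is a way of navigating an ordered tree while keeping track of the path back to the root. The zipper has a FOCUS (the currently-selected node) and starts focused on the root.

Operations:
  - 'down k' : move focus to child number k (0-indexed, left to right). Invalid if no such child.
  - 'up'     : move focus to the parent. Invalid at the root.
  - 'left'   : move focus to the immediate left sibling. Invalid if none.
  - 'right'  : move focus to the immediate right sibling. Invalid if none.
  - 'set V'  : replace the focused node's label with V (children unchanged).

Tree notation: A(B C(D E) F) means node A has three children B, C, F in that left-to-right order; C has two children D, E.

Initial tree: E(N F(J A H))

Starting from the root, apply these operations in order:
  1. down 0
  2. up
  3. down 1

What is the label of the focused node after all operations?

Step 1 (down 0): focus=N path=0 depth=1 children=[] left=[] right=['F'] parent=E
Step 2 (up): focus=E path=root depth=0 children=['N', 'F'] (at root)
Step 3 (down 1): focus=F path=1 depth=1 children=['J', 'A', 'H'] left=['N'] right=[] parent=E

Answer: F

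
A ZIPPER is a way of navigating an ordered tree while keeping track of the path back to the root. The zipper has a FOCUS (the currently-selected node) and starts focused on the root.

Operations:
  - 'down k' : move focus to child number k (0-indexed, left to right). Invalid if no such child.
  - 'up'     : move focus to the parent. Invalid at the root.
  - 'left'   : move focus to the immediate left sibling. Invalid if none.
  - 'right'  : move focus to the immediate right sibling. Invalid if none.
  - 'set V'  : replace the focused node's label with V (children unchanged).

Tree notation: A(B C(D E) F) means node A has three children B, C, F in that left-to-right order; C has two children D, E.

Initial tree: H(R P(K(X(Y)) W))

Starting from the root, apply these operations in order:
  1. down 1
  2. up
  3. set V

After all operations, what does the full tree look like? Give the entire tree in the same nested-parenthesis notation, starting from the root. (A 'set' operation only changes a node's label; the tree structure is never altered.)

Step 1 (down 1): focus=P path=1 depth=1 children=['K', 'W'] left=['R'] right=[] parent=H
Step 2 (up): focus=H path=root depth=0 children=['R', 'P'] (at root)
Step 3 (set V): focus=V path=root depth=0 children=['R', 'P'] (at root)

Answer: V(R P(K(X(Y)) W))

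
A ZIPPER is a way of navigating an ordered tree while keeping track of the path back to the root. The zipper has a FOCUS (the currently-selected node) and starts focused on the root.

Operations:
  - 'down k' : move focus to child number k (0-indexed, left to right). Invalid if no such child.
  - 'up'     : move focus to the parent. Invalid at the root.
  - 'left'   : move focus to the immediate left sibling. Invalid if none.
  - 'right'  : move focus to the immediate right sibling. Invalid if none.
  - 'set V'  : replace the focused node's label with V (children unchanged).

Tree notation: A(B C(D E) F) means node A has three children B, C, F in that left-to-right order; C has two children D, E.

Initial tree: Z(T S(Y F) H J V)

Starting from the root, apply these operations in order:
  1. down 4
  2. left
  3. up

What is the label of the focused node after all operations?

Step 1 (down 4): focus=V path=4 depth=1 children=[] left=['T', 'S', 'H', 'J'] right=[] parent=Z
Step 2 (left): focus=J path=3 depth=1 children=[] left=['T', 'S', 'H'] right=['V'] parent=Z
Step 3 (up): focus=Z path=root depth=0 children=['T', 'S', 'H', 'J', 'V'] (at root)

Answer: Z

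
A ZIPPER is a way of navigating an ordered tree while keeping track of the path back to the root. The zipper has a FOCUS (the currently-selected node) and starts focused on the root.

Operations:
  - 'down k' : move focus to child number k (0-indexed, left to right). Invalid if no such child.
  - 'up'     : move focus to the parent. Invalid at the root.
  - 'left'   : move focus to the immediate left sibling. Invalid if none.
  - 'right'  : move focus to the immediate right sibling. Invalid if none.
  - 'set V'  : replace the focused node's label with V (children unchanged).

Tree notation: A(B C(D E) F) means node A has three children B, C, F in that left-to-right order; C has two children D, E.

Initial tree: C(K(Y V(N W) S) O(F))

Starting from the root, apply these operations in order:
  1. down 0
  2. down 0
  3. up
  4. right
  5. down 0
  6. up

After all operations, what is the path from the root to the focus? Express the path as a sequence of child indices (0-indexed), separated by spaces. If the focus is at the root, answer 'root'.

Answer: 1

Derivation:
Step 1 (down 0): focus=K path=0 depth=1 children=['Y', 'V', 'S'] left=[] right=['O'] parent=C
Step 2 (down 0): focus=Y path=0/0 depth=2 children=[] left=[] right=['V', 'S'] parent=K
Step 3 (up): focus=K path=0 depth=1 children=['Y', 'V', 'S'] left=[] right=['O'] parent=C
Step 4 (right): focus=O path=1 depth=1 children=['F'] left=['K'] right=[] parent=C
Step 5 (down 0): focus=F path=1/0 depth=2 children=[] left=[] right=[] parent=O
Step 6 (up): focus=O path=1 depth=1 children=['F'] left=['K'] right=[] parent=C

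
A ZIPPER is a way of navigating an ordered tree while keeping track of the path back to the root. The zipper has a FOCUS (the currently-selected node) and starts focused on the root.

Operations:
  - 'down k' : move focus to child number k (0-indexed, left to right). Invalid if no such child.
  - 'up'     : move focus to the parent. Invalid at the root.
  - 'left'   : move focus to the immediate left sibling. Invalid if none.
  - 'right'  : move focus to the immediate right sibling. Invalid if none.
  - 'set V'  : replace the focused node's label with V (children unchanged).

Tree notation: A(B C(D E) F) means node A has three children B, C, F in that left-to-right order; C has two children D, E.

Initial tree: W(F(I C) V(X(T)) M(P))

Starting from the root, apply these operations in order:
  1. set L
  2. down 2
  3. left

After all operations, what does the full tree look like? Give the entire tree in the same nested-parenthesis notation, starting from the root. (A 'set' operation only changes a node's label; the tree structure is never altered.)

Answer: L(F(I C) V(X(T)) M(P))

Derivation:
Step 1 (set L): focus=L path=root depth=0 children=['F', 'V', 'M'] (at root)
Step 2 (down 2): focus=M path=2 depth=1 children=['P'] left=['F', 'V'] right=[] parent=L
Step 3 (left): focus=V path=1 depth=1 children=['X'] left=['F'] right=['M'] parent=L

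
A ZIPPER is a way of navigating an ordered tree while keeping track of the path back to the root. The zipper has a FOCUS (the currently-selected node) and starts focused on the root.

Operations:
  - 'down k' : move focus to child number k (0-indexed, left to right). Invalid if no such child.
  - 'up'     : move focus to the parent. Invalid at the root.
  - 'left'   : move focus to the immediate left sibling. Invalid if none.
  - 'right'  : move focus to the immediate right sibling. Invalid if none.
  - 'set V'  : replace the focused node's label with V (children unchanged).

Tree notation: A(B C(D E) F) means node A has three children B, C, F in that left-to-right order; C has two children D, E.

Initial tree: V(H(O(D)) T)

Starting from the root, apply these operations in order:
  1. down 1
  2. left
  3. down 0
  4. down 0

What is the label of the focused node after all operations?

Answer: D

Derivation:
Step 1 (down 1): focus=T path=1 depth=1 children=[] left=['H'] right=[] parent=V
Step 2 (left): focus=H path=0 depth=1 children=['O'] left=[] right=['T'] parent=V
Step 3 (down 0): focus=O path=0/0 depth=2 children=['D'] left=[] right=[] parent=H
Step 4 (down 0): focus=D path=0/0/0 depth=3 children=[] left=[] right=[] parent=O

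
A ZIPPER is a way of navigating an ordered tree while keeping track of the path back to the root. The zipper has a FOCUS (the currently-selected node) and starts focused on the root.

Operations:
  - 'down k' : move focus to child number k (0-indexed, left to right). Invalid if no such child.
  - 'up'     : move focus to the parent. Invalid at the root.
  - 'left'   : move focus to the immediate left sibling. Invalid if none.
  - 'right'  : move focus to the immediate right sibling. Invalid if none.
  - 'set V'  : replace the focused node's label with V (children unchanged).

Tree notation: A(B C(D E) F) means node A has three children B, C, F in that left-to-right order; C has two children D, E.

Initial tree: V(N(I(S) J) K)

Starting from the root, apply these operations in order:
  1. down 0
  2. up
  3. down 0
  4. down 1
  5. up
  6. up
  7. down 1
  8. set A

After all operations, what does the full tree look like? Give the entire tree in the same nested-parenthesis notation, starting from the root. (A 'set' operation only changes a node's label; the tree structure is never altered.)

Answer: V(N(I(S) J) A)

Derivation:
Step 1 (down 0): focus=N path=0 depth=1 children=['I', 'J'] left=[] right=['K'] parent=V
Step 2 (up): focus=V path=root depth=0 children=['N', 'K'] (at root)
Step 3 (down 0): focus=N path=0 depth=1 children=['I', 'J'] left=[] right=['K'] parent=V
Step 4 (down 1): focus=J path=0/1 depth=2 children=[] left=['I'] right=[] parent=N
Step 5 (up): focus=N path=0 depth=1 children=['I', 'J'] left=[] right=['K'] parent=V
Step 6 (up): focus=V path=root depth=0 children=['N', 'K'] (at root)
Step 7 (down 1): focus=K path=1 depth=1 children=[] left=['N'] right=[] parent=V
Step 8 (set A): focus=A path=1 depth=1 children=[] left=['N'] right=[] parent=V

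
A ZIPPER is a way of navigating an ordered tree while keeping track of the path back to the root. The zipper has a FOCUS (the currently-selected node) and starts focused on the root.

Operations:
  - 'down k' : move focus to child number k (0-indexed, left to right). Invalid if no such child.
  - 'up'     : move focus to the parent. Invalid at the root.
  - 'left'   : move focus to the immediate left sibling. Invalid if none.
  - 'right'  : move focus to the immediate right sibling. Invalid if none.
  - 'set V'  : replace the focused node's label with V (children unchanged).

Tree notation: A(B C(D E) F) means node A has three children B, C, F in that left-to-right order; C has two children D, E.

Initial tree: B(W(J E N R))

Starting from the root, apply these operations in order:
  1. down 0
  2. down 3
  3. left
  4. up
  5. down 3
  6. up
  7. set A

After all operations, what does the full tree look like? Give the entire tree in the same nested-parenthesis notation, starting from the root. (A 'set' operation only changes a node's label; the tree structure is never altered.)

Step 1 (down 0): focus=W path=0 depth=1 children=['J', 'E', 'N', 'R'] left=[] right=[] parent=B
Step 2 (down 3): focus=R path=0/3 depth=2 children=[] left=['J', 'E', 'N'] right=[] parent=W
Step 3 (left): focus=N path=0/2 depth=2 children=[] left=['J', 'E'] right=['R'] parent=W
Step 4 (up): focus=W path=0 depth=1 children=['J', 'E', 'N', 'R'] left=[] right=[] parent=B
Step 5 (down 3): focus=R path=0/3 depth=2 children=[] left=['J', 'E', 'N'] right=[] parent=W
Step 6 (up): focus=W path=0 depth=1 children=['J', 'E', 'N', 'R'] left=[] right=[] parent=B
Step 7 (set A): focus=A path=0 depth=1 children=['J', 'E', 'N', 'R'] left=[] right=[] parent=B

Answer: B(A(J E N R))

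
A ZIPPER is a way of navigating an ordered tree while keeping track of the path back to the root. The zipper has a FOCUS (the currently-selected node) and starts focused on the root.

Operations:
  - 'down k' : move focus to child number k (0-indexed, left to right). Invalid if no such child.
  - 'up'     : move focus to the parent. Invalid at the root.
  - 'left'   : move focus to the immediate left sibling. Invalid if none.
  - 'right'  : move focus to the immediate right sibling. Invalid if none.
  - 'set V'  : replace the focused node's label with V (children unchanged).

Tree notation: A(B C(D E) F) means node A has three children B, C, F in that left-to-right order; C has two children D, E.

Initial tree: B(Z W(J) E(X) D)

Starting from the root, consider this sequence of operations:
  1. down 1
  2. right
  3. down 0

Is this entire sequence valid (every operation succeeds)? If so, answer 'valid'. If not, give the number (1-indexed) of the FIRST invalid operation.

Step 1 (down 1): focus=W path=1 depth=1 children=['J'] left=['Z'] right=['E', 'D'] parent=B
Step 2 (right): focus=E path=2 depth=1 children=['X'] left=['Z', 'W'] right=['D'] parent=B
Step 3 (down 0): focus=X path=2/0 depth=2 children=[] left=[] right=[] parent=E

Answer: valid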